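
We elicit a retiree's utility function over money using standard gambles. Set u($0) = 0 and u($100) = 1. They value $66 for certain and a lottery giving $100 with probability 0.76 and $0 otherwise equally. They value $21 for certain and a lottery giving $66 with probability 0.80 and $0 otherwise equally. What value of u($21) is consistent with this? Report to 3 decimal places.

The first gamble pins u($66): it must equal 0.76·1 + 0.24·0 = 0.76.
The second indifference gives u($21) = 0.80·u($66) + 0.20·u($0) = 0.80·0.76 + 0.20·0.00 = 0.6080.

0.608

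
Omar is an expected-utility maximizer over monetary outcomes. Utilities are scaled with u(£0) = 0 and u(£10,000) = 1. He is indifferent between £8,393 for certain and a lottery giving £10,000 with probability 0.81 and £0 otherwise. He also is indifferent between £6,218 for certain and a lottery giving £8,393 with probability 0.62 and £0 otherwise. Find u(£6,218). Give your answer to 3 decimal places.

0.502

From the first indifference, u(£8,393) = 0.81·u(£10,000) + 0.19·u(£0) = 0.81·1 + 0.19·0 = 0.81.
Chaining: u(£6,218) = 0.62·0.81 + 0.38·0.00 = 0.5022.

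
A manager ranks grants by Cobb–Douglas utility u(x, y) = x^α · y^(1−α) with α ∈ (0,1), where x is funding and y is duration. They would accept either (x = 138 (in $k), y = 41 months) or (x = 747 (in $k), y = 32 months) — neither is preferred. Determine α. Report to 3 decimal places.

The Cobb–Douglas utilities coincide, so 138^α·41^(1−α) = 747^α·32^(1−α).
(138/747)^α = (32/41)^(1−α); take logs: α·ln(138/747) = (1−α)·ln(32/41), i.e. α·-1.688811 = (1−α)·-0.247836.
With A = -1.688811 and B = -0.247836: α·A = (1−α)·B, so α = B/(A+B) = -0.247836/-1.936647 ≈ 0.128.

α ≈ 0.128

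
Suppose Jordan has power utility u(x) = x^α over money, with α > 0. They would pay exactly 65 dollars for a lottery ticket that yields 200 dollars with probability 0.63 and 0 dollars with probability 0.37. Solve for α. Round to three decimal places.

EU(lottery) = 0.63·200^α + 0.37·0 = 0.63·200^α.
Indifference: 65^α = 0.63·200^α, so (65/200)^α = 0.63.
Taking logs: α·ln(65/200) = ln(0.63), so α = -0.462035 / -1.123930 ≈ 0.411.

α ≈ 0.411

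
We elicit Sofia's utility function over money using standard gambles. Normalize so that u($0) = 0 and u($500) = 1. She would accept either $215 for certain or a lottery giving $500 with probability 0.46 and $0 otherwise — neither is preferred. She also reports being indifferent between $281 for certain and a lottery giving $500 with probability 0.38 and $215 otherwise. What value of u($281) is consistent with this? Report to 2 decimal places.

0.67

From the first indifference, u($215) = 0.46·u($500) + 0.54·u($0) = 0.46·1 + 0.54·0 = 0.46.
The second indifference gives u($281) = 0.38·u($500) + 0.62·u($215) = 0.38·1.00 + 0.62·0.46 = 0.6652.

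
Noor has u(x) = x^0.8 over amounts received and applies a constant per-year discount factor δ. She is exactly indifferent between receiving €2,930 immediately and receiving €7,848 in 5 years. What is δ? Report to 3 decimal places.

δ ≈ 0.854

The payoff in 5 years is discounted by δ^5, so u(2930) = δ^5·u(7848) and δ^5 = u(2930)/u(7848).
Since u(x) = x^0.8, δ^5 = (2930/7848)^0.8 = 0.37334^0.8 = 0.45466.
So δ = 0.45466^(1/5) ≈ 0.854.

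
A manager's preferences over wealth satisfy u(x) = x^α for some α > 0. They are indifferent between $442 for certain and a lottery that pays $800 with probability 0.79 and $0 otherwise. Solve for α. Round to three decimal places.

α ≈ 0.397

Since u(0) = 0, the lottery's EU is 0.79·800^α.
Indifference: 442^α = 0.79·800^α, so (442/800)^α = 0.79.
α = ln(0.79) / ln(442/800) = -0.235722/-0.593302 ≈ 0.397.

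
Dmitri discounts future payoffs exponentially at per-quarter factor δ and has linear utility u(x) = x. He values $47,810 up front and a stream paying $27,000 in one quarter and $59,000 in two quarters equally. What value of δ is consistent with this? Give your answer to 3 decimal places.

The stream is worth 27000δ + 59000δ² today, so 27000δ + 59000δ² = 47810.
So 59000δ² + 27000δ − 47810 = 0.
The positive root is δ = [−27000 + √(27000² + 4·59000·47810)] / (2·59000) = (−27000 + 109600.000)/118000 ≈ 0.700.

δ ≈ 0.700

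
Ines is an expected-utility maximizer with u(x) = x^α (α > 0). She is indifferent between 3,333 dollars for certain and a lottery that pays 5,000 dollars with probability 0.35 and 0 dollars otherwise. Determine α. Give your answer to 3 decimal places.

α ≈ 2.589

Since u(0) = 0, the lottery's EU is 0.35·5000^α.
Equating: 3333^α = 0.35·5000^α, i.e. 0.6666^α = 0.35.
Taking logs: α·ln(3333/5000) = ln(0.35), so α = -1.049822 / -0.405565 ≈ 2.589.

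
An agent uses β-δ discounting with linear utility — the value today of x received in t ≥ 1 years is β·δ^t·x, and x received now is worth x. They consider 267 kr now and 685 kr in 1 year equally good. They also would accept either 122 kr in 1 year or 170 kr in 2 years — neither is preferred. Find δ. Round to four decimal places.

δ ≈ 0.7176

From the later pair, β·δ^1·122 = β·δ^2·170; dividing through, δ = 122/170 = 0.71765.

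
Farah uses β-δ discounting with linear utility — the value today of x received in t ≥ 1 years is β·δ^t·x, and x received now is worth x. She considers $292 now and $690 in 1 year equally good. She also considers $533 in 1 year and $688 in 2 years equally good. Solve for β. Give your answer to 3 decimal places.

From the later pair, β·δ^1·533 = β·δ^2·688; dividing through, δ = 533/688 = 0.77471.
Now use the now-vs-future pair: 292 = β·δ·690 gives β = 292/(0.77471·690) ≈ 0.546.

β ≈ 0.546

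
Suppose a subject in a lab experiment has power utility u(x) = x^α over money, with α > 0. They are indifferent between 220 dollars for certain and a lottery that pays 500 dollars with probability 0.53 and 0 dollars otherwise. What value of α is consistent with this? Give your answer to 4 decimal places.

The lottery's expected utility is 0.53·u(500) + 0.47·u(0) = 0.53·500^α (since u(0) = 0 for α > 0).
Equating: 220^α = 0.53·500^α, i.e. 0.4400^α = 0.53.
Take logs: α = ln 0.53 / ln(220/500) ≈ 0.773317.

α ≈ 0.7733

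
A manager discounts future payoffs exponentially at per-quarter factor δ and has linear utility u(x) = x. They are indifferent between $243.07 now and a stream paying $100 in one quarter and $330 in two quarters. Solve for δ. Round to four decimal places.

The stream is worth 100δ + 330δ² today, so 100δ + 330δ² = 243.07.
Rearranged: 330δ² + 100δ − 243.07 = 0.
δ = (−100 + √(100² + 4·330·243.07)) / (2·330) = (−100 + √330852.40) / 660 ≈ 0.7200.

δ ≈ 0.7200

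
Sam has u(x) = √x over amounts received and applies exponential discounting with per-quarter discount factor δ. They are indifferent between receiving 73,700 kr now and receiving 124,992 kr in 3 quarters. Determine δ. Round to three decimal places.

δ ≈ 0.916

Indifference means u(73700) = δ^3 · u(124992), so δ^3 = u(73700)/u(124992).
With u(x) = √x: δ^3 = √73700/√124992 = √(73700/124992) = 0.76788.
Hence δ = (0.76788)^(1/3) = 0.91572.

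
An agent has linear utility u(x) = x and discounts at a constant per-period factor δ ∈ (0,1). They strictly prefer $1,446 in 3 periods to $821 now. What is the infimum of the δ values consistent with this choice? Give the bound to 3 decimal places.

δ > 0.828

Under u(x) = x this choice says 821 < δ^3·1446.
Dividing by 1446: δ^3 > 0.56777. Both sides are positive, so the cube root keeps the direction.
δ > 0.56777^(1/3) = 0.828.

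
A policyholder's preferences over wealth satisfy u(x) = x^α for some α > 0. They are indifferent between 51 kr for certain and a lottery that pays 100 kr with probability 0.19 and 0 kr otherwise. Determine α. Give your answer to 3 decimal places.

α ≈ 2.466

EU(lottery) = 0.19·100^α + 0.81·0 = 0.19·100^α.
Indifference: 51^α = 0.19·100^α, so (51/100)^α = 0.19.
α = ln(0.19) / ln(51/100) = -1.660731/-0.673345 ≈ 2.466.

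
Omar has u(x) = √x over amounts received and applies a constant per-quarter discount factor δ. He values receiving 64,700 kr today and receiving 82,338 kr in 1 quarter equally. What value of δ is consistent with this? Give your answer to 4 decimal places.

δ ≈ 0.8864

Equating discounted utilities: u(64700) = δ·u(82338) ⇒ δ = u(64700)/u(82338).
Since u(x) = √x, δ = √(64700/82338) = 0.88645.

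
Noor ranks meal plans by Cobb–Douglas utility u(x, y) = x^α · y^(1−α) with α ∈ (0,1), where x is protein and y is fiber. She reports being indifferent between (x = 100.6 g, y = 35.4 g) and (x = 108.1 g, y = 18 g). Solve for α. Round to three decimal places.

The Cobb–Douglas utilities coincide, so 100.6^α·35.4^(1−α) = 108.1^α·18^(1−α).
Rearrange to (100.6/108.1)^α = (18/35.4)^(1−α) and take logs: α·-0.071904 = (1−α)·-0.676340.
Thus α·(-0.748244) = -0.676340, so α = -0.676340/-0.748244 ≈ 0.904.

α ≈ 0.904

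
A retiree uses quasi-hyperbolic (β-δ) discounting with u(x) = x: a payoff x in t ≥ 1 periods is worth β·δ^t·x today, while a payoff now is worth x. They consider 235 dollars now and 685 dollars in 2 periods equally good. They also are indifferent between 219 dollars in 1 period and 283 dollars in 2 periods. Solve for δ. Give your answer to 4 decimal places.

δ ≈ 0.7739

From the later pair, β·δ^1·219 = β·δ^2·283; dividing through, δ = 219/283 = 0.77385.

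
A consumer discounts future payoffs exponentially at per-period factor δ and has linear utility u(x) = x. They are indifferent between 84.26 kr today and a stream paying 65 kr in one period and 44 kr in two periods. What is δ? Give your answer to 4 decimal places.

δ ≈ 0.8300

Equating present values: 84.26 = 65δ + 44δ².
That is, 44δ² + 65δ − 84.26 = 0, a quadratic in δ.
The positive root is δ = [−65 + √(65² + 4·44·84.26)] / (2·44) = (−65 + 138.039)/88 ≈ 0.8300.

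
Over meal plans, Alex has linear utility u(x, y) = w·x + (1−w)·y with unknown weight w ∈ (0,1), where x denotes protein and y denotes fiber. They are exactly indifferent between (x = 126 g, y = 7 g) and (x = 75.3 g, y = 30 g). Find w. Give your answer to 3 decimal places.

w = 0.312

Indifference: w·126 + (1−w)·7 = w·75.3 + (1−w)·30.
Collecting terms: w·50.7 = (1−w)·23.
So w/(1−w) = 23/50.7 = 0.4536, giving w = 23/(50.7+23) = 0.312.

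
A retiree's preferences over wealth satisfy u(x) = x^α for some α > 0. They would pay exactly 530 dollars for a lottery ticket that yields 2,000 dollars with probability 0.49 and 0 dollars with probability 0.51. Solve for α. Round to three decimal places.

The lottery's expected utility is 0.49·u(2000) + 0.51·u(0) = 0.49·2000^α (since u(0) = 0 for α > 0).
Indifference: 530^α = 0.49·2000^α, so (530/2000)^α = 0.49.
Take logs: α = ln 0.49 / ln(530/2000) ≈ 0.53715.

α ≈ 0.537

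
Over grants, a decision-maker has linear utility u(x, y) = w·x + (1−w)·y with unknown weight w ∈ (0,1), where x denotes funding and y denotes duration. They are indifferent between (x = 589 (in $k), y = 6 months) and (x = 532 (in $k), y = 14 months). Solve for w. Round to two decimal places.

Indifference: w·589 + (1−w)·6 = w·532 + (1−w)·14.
Rearranging, 57·w − 8·(1−w) = 0.
Hence w = 8/(57+8) = 8/65 = 0.12.

w = 0.12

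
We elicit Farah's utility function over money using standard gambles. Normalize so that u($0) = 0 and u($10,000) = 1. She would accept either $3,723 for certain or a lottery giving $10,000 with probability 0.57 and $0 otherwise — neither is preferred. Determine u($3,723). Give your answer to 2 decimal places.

0.57

The indifference gives u($3,723) = 0.57·u($10,000) + 0.43·u($0) = 0.57·1 + 0.43·0 = 0.57.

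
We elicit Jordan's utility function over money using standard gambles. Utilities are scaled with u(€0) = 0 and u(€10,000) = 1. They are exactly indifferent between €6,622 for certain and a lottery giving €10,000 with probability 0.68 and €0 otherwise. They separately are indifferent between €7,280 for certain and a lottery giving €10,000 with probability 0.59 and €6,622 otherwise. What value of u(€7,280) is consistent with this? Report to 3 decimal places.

First, u(€6,622) = 0.68·u(€10,000) + 0.32·u(€0) = 0.68.
The second indifference gives u(€7,280) = 0.59·u(€10,000) + 0.41·u(€6,622) = 0.59·1.00 + 0.41·0.68 = 0.8688.

0.869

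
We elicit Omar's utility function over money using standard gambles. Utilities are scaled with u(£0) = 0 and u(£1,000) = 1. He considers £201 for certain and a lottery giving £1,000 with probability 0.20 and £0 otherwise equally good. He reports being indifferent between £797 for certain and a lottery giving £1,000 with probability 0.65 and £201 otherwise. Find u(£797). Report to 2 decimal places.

0.72

The first gamble pins u(£201): it must equal 0.20·1 + 0.80·0 = 0.20.
Then u(£797) = 0.65·u(£1,000) + 0.35·u(£201) = 0.65·1.00 + 0.35·0.20 = 0.7200.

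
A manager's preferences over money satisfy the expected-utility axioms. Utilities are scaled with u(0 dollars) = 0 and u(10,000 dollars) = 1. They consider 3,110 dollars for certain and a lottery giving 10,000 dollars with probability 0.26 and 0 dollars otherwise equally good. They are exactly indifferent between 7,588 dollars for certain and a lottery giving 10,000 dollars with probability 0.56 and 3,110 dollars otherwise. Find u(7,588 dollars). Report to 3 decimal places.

The first gamble pins u(3,110 dollars): it must equal 0.26·1 + 0.74·0 = 0.26.
Chaining: u(7,588 dollars) = 0.56·1.00 + 0.44·0.26 = 0.6744.

0.674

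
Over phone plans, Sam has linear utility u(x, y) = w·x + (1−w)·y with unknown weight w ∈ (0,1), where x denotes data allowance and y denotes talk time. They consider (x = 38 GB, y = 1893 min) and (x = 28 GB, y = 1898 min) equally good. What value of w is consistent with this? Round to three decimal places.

w = 0.333

Equating utilities: w·38 + (1−w)·1893 = w·28 + (1−w)·1898.
w·(38−28) = (1−w)·(1898−1893), i.e. w·10 = (1−w)·5.
So w/(1−w) = 5/10 = 0.5000, giving w = 5/(10+5) = 0.333.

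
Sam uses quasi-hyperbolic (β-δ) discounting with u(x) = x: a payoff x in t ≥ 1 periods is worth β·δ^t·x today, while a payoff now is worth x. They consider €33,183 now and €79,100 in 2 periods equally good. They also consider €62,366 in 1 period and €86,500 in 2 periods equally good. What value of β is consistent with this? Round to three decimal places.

Both payoffs in the second observation are in the future, so β drops out: δ^1·62366 = δ^2·86500 ⇒ δ = 62366/86500 = 0.72099.
The first indifference: 33183 = β·δ^2·79100, so β = 33183/(δ^2·79100) = 33183/(0.51983·79100) ≈ 0.807.

β ≈ 0.807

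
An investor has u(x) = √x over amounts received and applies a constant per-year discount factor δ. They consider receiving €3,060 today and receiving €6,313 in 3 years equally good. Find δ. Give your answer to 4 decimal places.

δ ≈ 0.8863

Equating discounted utilities: u(3060) = δ^3·u(6313) ⇒ δ^3 = u(3060)/u(6313).
Since u(x) = √x, δ^3 = √(3060/6313) = 0.69621.
Taking the cube root: δ = 0.69621^(1/3) ≈ 0.8863.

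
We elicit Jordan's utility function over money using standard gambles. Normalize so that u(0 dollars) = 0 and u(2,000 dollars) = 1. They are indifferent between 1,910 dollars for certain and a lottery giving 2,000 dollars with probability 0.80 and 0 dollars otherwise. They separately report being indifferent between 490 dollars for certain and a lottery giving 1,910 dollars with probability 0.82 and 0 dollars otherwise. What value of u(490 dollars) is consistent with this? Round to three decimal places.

From the first indifference, u(1,910 dollars) = 0.80·u(2,000 dollars) + 0.20·u(0 dollars) = 0.80·1 + 0.20·0 = 0.80.
Chaining: u(490 dollars) = 0.82·0.80 + 0.18·0.00 = 0.6560.

0.656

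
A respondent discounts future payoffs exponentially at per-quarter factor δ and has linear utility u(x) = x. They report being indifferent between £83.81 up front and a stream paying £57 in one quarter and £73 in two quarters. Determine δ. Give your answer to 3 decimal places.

The stream is worth 57δ + 73δ² today, so 57δ + 73δ² = 83.81.
Rearranged: 73δ² + 57δ − 83.81 = 0.
The positive root is δ = [−57 + √(57² + 4·73·83.81)] / (2·73) = (−57 + 166.498)/146 ≈ 0.750.

δ ≈ 0.750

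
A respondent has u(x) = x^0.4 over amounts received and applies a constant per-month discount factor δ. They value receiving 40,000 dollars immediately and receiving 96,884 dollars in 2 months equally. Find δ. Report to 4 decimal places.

δ ≈ 0.8378

The payoff in 2 months is discounted by δ^2, so u(40000) = δ^2·u(96884) and δ^2 = u(40000)/u(96884).
With u(x) = x^0.4: δ^2 = 40000^0.4/96884^0.4 = (40000/96884)^0.4 = 0.70198.
Taking the square root: δ = 0.70198^(1/2) ≈ 0.8378.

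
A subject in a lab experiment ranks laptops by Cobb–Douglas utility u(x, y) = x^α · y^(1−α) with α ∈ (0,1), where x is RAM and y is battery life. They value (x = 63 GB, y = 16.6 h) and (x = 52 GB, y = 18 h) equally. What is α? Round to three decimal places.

α ≈ 0.297

The Cobb–Douglas utilities coincide, so 63^α·16.6^(1−α) = 52^α·18^(1−α).
(63/52)^α = (18/16.6)^(1−α); take logs: α·ln(63/52) = (1−α)·ln(18/16.6), i.e. α·0.191891 = (1−α)·0.080969.
Thus α·(0.272860) = 0.080969, so α = 0.080969/0.272860 ≈ 0.297.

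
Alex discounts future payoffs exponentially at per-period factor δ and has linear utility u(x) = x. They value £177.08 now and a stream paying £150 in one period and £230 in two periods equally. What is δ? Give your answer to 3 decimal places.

δ ≈ 0.610

The stream is worth 150δ + 230δ² today, so 150δ + 230δ² = 177.08.
That is, 230δ² + 150δ − 177.08 = 0, a quadratic in δ.
By the quadratic formula (taking the positive root), δ = (−150 + √185413.60) / 460 ≈ 0.610.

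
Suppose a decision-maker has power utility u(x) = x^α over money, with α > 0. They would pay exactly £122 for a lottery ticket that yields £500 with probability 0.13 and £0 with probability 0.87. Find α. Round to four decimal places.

Since u(0) = 0, the lottery's EU is 0.13·500^α.
Setting u(122) equal to that: 122^α = 0.13·500^α ⇒ (122/500)^α = 0.13.
Taking logs: α·ln(122/500) = ln(0.13), so α = -2.0402208 / -1.4105871 ≈ 1.4464.

α ≈ 1.4464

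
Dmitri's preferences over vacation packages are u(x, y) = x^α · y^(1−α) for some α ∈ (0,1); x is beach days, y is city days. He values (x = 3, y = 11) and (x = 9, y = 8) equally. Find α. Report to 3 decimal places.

α ≈ 0.225

The Cobb–Douglas utilities coincide, so 3^α·11^(1−α) = 9^α·8^(1−α).
Rearrange to (3/9)^α = (8/11)^(1−α) and take logs: α·-1.098612 = (1−α)·-0.318454.
With A = -1.098612 and B = -0.318454: α·A = (1−α)·B, so α = B/(A+B) = -0.318454/-1.417066 ≈ 0.225.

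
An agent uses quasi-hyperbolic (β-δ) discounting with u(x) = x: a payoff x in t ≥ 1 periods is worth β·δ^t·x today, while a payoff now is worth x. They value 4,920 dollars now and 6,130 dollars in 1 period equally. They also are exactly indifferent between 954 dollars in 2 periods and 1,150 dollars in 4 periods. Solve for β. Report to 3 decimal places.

The second indifference involves only future payoffs, so β cancels: β·δ^2·954 = β·δ^4·1150, giving δ^2 = 954/1150 = 0.82957, so δ = 0.91080.
Now use the now-vs-future pair: 4920 = β·δ·6130 gives β = 4920/(0.91080·6130) ≈ 0.881.

β ≈ 0.881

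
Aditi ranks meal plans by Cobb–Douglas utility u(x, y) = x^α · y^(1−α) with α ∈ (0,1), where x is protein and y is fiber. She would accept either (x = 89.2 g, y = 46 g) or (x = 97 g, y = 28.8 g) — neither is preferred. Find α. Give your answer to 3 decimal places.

Indifference: 89.2^α · 46^(1−α) = 97^α · 28.8^(1−α).
Rearrange to (89.2/97)^α = (28.8/46)^(1−α) and take logs: α·-0.083830 = (1−α)·-0.468266.
Thus α·(-0.552096) = -0.468266, so α = -0.468266/-0.552096 ≈ 0.848.

α ≈ 0.848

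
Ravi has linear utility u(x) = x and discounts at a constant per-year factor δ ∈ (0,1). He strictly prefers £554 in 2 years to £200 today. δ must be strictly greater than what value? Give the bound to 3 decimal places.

The preference means 200 < δ^2·554.
So δ^2 > 200/554 = 0.36101; taking the square root of both positive sides preserves the inequality.
δ > (200/554)^(1/2) ≈ 0.601.

δ > 0.601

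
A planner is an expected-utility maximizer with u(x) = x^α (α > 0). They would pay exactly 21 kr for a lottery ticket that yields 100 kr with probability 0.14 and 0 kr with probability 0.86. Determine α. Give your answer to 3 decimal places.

Since u(0) = 0, the lottery's EU is 0.14·100^α.
Indifference: 21^α = 0.14·100^α, so (21/100)^α = 0.14.
Taking logs: α·ln(21/100) = ln(0.14), so α = -1.966113 / -1.560648 ≈ 1.260.

α ≈ 1.260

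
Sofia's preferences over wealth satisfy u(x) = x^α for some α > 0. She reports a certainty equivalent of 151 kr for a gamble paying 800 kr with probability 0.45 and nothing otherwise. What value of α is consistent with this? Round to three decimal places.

EU(lottery) = 0.45·800^α + 0.55·0 = 0.45·800^α.
Setting u(151) equal to that: 151^α = 0.45·800^α ⇒ (151/800)^α = 0.45.
Taking logs: α·ln(151/800) = ln(0.45), so α = -0.798508 / -1.667332 ≈ 0.479.

α ≈ 0.479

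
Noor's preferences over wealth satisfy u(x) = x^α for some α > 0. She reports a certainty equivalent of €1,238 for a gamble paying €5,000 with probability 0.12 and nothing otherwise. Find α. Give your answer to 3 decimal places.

α ≈ 1.519

EU(lottery) = 0.12·5000^α + 0.88·0 = 0.12·5000^α.
Equating: 1238^α = 0.12·5000^α, i.e. 0.2476^α = 0.12.
α = ln(0.12) / ln(1238/5000) = -2.120264/-1.395941 ≈ 1.519.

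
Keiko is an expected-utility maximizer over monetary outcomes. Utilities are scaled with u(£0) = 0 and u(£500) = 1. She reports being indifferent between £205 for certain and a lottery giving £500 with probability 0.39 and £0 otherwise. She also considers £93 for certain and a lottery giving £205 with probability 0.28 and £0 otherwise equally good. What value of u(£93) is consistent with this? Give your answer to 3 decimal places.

The first gamble pins u(£205): it must equal 0.39·1 + 0.61·0 = 0.39.
The second indifference gives u(£93) = 0.28·u(£205) + 0.72·u(£0) = 0.28·0.39 + 0.72·0.00 = 0.1092.

0.109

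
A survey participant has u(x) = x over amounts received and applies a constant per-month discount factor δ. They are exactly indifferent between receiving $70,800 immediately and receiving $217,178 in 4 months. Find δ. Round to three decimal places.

δ ≈ 0.756

Indifference means u(70800) = δ^4 · u(217178), so δ^4 = u(70800)/u(217178).
With u(x) = x: δ^4 = 70800/217178 = 0.32600.
Hence δ = (0.32600)^(1/4) = 0.75562.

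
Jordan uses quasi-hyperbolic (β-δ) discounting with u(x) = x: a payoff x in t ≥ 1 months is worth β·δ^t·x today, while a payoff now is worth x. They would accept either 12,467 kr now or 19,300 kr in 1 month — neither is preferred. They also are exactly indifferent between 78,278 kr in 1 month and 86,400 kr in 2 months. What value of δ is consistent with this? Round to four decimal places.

Both payoffs in the second observation are in the future, so β drops out: δ^1·78278 = δ^2·86400 ⇒ δ = 78278/86400 = 0.90600.

δ ≈ 0.9060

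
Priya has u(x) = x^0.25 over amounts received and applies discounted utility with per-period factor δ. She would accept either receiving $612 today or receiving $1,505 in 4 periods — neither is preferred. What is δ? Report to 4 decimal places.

The payoff in 4 periods is discounted by δ^4, so u(612) = δ^4·u(1505) and δ^4 = u(612)/u(1505).
With u(x) = x^0.25: δ^4 = 612^0.25/1505^0.25 = (612/1505)^0.25 = 0.79855.
Taking the 4th root: δ = 0.79855^(1/4) ≈ 0.9453.

δ ≈ 0.9453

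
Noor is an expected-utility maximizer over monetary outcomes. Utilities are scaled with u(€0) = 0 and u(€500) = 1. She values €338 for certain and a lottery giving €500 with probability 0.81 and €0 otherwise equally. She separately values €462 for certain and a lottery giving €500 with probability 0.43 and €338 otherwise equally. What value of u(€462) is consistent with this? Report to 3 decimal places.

From the first indifference, u(€338) = 0.81·u(€500) + 0.19·u(€0) = 0.81·1 + 0.19·0 = 0.81.
The second indifference gives u(€462) = 0.43·u(€500) + 0.57·u(€338) = 0.43·1.00 + 0.57·0.81 = 0.8917.

0.892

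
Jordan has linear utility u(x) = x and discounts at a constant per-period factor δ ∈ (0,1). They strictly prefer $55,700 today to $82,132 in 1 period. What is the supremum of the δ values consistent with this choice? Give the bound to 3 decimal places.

δ < 0.678

Comparing present values: 55700 > δ·82132.
Dividing through by 82132 gives δ < 0.67818.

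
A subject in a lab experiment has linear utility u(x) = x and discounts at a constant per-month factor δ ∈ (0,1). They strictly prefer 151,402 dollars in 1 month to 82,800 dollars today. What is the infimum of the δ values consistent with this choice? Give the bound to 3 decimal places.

δ > 0.547

Comparing present values: 82800 < δ·151402.
So δ > 82800/151402 = 0.54689.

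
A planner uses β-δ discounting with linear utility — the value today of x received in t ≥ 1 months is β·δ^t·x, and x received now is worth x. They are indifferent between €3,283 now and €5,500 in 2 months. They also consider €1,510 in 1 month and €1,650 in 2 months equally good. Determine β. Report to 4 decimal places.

The second indifference involves only future payoffs, so β cancels: β·δ^1·1510 = β·δ^2·1650, giving δ = 1510/1650 = 0.91515.
Now use the now-vs-future pair: 3283 = β·δ^2·5500 gives β = 3283/(0.83750·5500) ≈ 0.7127.

β ≈ 0.7127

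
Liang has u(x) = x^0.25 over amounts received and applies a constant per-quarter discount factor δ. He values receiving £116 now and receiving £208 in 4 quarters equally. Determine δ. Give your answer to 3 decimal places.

δ ≈ 0.964

Indifference means u(116) = δ^4 · u(208), so δ^4 = u(116)/u(208).
With u(x) = x^0.25: δ^4 = 116^0.25/208^0.25 = (116/208)^0.25 = 0.86417.
So δ = 0.86417^(1/4) ≈ 0.964.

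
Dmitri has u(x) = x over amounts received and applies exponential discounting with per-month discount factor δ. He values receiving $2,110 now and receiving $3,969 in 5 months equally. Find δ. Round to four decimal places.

Equating discounted utilities: u(2110) = δ^5·u(3969) ⇒ δ^5 = u(2110)/u(3969).
With u(x) = x: δ^5 = 2110/3969 = 0.53162.
So δ = 0.53162^(1/5) ≈ 0.8813.

δ ≈ 0.8813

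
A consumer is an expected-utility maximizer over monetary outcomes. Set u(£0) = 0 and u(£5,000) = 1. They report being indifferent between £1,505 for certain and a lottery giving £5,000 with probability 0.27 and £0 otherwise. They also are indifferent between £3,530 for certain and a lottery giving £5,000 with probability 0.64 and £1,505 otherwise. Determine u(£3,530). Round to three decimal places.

0.737

First, u(£1,505) = 0.27·u(£5,000) + 0.73·u(£0) = 0.27.
Chaining: u(£3,530) = 0.64·1.00 + 0.36·0.27 = 0.7372.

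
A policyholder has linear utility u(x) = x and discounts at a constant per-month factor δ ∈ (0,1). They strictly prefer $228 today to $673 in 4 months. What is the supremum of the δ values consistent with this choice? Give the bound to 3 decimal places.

The preference means 228 > δ^4·673.
Hence δ^4 < 228/673 = 0.33878, and x ↦ x^(1/4) is increasing on (0,∞).
δ < 0.33878^(1/4) = 0.763.

δ < 0.763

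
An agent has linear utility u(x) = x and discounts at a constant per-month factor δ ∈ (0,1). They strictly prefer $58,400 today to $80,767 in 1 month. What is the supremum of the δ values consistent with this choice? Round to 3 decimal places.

Under u(x) = x this choice says 58400 > δ·80767.
Dividing through by 80767 gives δ < 0.72307.

δ < 0.723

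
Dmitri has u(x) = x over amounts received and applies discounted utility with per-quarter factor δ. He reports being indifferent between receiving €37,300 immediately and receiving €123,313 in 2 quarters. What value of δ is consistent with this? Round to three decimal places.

δ ≈ 0.550

Indifference means u(37300) = δ^2 · u(123313), so δ^2 = u(37300)/u(123313).
With u(x) = x: δ^2 = 37300/123313 = 0.30248.
Taking the square root: δ = 0.30248^(1/2) ≈ 0.550.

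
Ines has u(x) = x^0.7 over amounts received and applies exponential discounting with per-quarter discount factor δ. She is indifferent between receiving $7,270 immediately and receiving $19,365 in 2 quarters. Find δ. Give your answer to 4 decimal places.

Indifference means u(7270) = δ^2 · u(19365), so δ^2 = u(7270)/u(19365).
With u(x) = x^0.7: δ^2 = 7270^0.7/19365^0.7 = (7270/19365)^0.7 = 0.50369.
So δ = 0.50369^(1/2) ≈ 0.7097.

δ ≈ 0.7097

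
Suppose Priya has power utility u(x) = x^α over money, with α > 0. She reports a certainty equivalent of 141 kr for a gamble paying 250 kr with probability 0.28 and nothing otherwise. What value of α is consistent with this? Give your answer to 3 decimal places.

α ≈ 2.223

EU(lottery) = 0.28·250^α + 0.72·0 = 0.28·250^α.
Setting u(141) equal to that: 141^α = 0.28·250^α ⇒ (141/250)^α = 0.28.
α = ln(0.28) / ln(141/250) = -1.272966/-0.572701 ≈ 2.223.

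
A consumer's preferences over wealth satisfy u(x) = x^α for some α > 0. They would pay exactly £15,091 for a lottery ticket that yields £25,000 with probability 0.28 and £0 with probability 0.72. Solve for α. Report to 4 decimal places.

α ≈ 2.5218

The lottery's expected utility is 0.28·u(25000) + 0.72·u(0) = 0.28·25000^α (since u(0) = 0 for α > 0).
Indifference: 15091^α = 0.28·25000^α, so (15091/25000)^α = 0.28.
Taking logs: α·ln(15091/25000) = ln(0.28), so α = -1.2729657 / -0.5047773 ≈ 2.5218.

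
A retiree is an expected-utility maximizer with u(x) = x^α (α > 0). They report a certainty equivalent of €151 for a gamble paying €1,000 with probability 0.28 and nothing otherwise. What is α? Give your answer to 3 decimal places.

EU(lottery) = 0.28·1000^α + 0.72·0 = 0.28·1000^α.
Setting u(151) equal to that: 151^α = 0.28·1000^α ⇒ (151/1000)^α = 0.28.
α = ln(0.28) / ln(151/1000) = -1.272966/-1.890475 ≈ 0.673.

α ≈ 0.673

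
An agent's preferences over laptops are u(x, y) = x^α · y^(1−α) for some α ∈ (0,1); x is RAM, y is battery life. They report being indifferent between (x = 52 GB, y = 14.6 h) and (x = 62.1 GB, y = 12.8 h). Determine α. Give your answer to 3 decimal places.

Indifference: 52^α · 14.6^(1−α) = 62.1^α · 12.8^(1−α).
Rearrange to (52/62.1)^α = (12.8/14.6)^(1−α) and take logs: α·-0.177502 = (1−α)·-0.131576.
Thus α·(-0.309078) = -0.131576, so α = -0.131576/-0.309078 ≈ 0.426.

α ≈ 0.426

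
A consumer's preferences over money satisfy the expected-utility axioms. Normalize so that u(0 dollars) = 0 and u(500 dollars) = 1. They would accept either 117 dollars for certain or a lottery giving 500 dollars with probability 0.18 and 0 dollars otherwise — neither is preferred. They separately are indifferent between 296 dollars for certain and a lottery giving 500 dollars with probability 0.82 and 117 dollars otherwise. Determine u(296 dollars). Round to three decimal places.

The first gamble pins u(117 dollars): it must equal 0.18·1 + 0.82·0 = 0.18.
Chaining: u(296 dollars) = 0.82·1.00 + 0.18·0.18 = 0.8524.

0.852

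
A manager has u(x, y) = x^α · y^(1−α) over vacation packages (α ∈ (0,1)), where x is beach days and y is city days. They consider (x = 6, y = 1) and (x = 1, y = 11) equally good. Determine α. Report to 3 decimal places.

Indifference: 6^α · 1^(1−α) = 1^α · 11^(1−α).
(6/1)^α = (11/1)^(1−α); take logs: α·ln(6/1) = (1−α)·ln(11/1), i.e. α·1.791759 = (1−α)·2.397895.
Thus α·(4.189654) = 2.397895, so α = 2.397895/4.189654 ≈ 0.572.

α ≈ 0.572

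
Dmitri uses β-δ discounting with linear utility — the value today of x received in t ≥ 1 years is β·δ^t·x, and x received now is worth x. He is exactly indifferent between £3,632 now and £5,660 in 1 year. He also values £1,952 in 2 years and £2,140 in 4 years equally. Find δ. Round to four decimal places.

δ ≈ 0.9551

Both payoffs in the second observation are in the future, so β drops out: δ^2·1952 = δ^4·2140 ⇒ δ^2 = 1952/2140 = 0.91215, so δ = 0.95507.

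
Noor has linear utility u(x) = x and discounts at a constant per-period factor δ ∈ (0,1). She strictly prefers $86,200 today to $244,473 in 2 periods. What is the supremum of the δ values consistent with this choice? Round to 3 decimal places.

δ < 0.594

Comparing present values: 86200 > δ^2·244473.
So δ^2 < 86200/244473 = 0.35260; taking the square root of both positive sides preserves the inequality.
δ < 0.35260^(1/2) = 0.594.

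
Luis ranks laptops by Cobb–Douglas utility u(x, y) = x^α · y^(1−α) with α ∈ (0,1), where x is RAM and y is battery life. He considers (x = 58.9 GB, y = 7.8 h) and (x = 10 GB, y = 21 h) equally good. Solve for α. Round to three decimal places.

The Cobb–Douglas utilities coincide, so 58.9^α·7.8^(1−α) = 10^α·21^(1−α).
Rearrange to (58.9/10)^α = (21/7.8)^(1−α) and take logs: α·1.773256 = (1−α)·0.990399.
With A = 1.773256 and B = 0.990399: α·A = (1−α)·B, so α = B/(A+B) = 0.990399/2.763655 ≈ 0.358.

α ≈ 0.358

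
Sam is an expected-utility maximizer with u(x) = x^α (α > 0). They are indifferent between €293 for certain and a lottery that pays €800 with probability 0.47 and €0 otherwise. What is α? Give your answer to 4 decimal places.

The lottery's expected utility is 0.47·u(800) + 0.53·u(0) = 0.47·800^α (since u(0) = 0 for α > 0).
Equating: 293^α = 0.47·800^α, i.e. 0.3663^α = 0.47.
Take logs: α = ln 0.47 / ln(293/800) ≈ 0.751686.

α ≈ 0.7517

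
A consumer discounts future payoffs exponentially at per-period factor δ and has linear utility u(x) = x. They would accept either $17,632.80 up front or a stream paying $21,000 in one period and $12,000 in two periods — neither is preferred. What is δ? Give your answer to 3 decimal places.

The stream is worth 21000δ + 12000δ² today, so 21000δ + 12000δ² = 17632.80.
Rearranged: 12000δ² + 21000δ − 17632.80 = 0.
By the quadratic formula (taking the positive root), δ = (−21000 + √1287374400.00) / 24000 ≈ 0.620.

δ ≈ 0.620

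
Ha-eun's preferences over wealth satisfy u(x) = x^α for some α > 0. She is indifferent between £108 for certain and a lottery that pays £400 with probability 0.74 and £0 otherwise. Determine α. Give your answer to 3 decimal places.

Since u(0) = 0, the lottery's EU is 0.74·400^α.
Setting u(108) equal to that: 108^α = 0.74·400^α ⇒ (108/400)^α = 0.74.
α = ln(0.74) / ln(108/400) = -0.301105/-1.309333 ≈ 0.230.

α ≈ 0.230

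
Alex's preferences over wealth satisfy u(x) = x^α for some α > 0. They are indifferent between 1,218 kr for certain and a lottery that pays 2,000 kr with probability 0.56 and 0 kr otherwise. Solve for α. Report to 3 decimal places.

The lottery's expected utility is 0.56·u(2000) + 0.44·u(0) = 0.56·2000^α (since u(0) = 0 for α > 0).
Indifference: 1218^α = 0.56·2000^α, so (1218/2000)^α = 0.56.
Take logs: α = ln 0.56 / ln(1218/2000) ≈ 1.16914.

α ≈ 1.169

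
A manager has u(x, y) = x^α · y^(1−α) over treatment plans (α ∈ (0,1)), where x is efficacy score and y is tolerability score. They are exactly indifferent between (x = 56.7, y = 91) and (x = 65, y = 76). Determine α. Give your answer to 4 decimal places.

Indifference: 56.7^α · 91^(1−α) = 65^α · 76^(1−α).
(56.7/65)^α = (76/91)^(1−α); take logs: α·ln(56.7/65) = (1−α)·ln(76/91), i.e. α·-0.1366131 = (1−α)·-0.1801262.
So α/(1−α) = (-0.1801262)/(-0.1366131) = 1.3185134, and α = 1.3185134/2.3185134 ≈ 0.5687.

α ≈ 0.5687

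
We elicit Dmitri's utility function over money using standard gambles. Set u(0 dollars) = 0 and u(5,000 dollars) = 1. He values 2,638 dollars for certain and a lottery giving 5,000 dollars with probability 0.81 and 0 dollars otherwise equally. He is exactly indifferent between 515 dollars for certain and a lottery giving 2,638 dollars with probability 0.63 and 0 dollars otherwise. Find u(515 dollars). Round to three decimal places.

0.510

From the first indifference, u(2,638 dollars) = 0.81·u(5,000 dollars) + 0.19·u(0 dollars) = 0.81·1 + 0.19·0 = 0.81.
The second indifference gives u(515 dollars) = 0.63·u(2,638 dollars) + 0.37·u(0 dollars) = 0.63·0.81 + 0.37·0.00 = 0.5103.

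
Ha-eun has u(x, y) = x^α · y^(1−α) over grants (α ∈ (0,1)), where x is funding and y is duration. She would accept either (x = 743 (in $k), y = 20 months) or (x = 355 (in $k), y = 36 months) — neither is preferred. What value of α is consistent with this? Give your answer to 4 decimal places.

α ≈ 0.4432

Indifference: 743^α · 20^(1−α) = 355^α · 36^(1−α).
(743/355)^α = (36/20)^(1−α); take logs: α·ln(743/355) = (1−α)·ln(36/20), i.e. α·0.7385783 = (1−α)·0.5877867.
Thus α·(1.3263650) = 0.5877867, so α = 0.5877867/1.3263650 ≈ 0.4432.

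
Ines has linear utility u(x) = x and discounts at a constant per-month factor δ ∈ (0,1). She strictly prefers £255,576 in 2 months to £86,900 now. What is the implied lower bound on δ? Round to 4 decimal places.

δ > 0.5831

Under u(x) = x this choice says 86900 < δ^2·255576.
So δ^2 > 86900/255576 = 0.34002; taking the square root of both positive sides preserves the inequality.
δ > (86900/255576)^(1/2) ≈ 0.5831.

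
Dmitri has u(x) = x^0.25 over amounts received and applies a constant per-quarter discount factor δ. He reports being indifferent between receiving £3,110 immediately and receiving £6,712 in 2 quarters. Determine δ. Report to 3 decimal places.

The payoff in 2 quarters is discounted by δ^2, so u(3110) = δ^2·u(6712) and δ^2 = u(3110)/u(6712).
With u(x) = x^0.25: δ^2 = 3110^0.25/6712^0.25 = (3110/6712)^0.25 = 0.82504.
Hence δ = (0.82504)^(1/2) = 0.90832.

δ ≈ 0.908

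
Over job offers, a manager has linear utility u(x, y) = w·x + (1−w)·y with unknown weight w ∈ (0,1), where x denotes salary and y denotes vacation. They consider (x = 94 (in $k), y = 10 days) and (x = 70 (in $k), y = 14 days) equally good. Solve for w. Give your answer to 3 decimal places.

u(94,10) = u(70,14) means w·94 + (1−w)·10 = w·70 + (1−w)·14.
Collecting terms: w·24 = (1−w)·4.
The marginal rate of substitution is 4/24, so w = 4/(24+4) = 0.143.

w = 0.143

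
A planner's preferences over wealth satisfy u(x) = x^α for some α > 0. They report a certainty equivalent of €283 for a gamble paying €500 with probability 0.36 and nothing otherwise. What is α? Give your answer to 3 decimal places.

α ≈ 1.795

The lottery's expected utility is 0.36·u(500) + 0.64·u(0) = 0.36·500^α (since u(0) = 0 for α > 0).
Indifference: 283^α = 0.36·500^α, so (283/500)^α = 0.36.
α = ln(0.36) / ln(283/500) = -1.021651/-0.569161 ≈ 1.795.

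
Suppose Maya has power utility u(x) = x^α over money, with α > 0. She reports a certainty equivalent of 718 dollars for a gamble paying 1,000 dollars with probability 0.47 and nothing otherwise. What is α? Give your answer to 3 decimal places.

α ≈ 2.279

The lottery's expected utility is 0.47·u(1000) + 0.53·u(0) = 0.47·1000^α (since u(0) = 0 for α > 0).
Equating: 718^α = 0.47·1000^α, i.e. 0.7180^α = 0.47.
Taking logs: α·ln(718/1000) = ln(0.47), so α = -0.755023 / -0.331286 ≈ 2.279.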